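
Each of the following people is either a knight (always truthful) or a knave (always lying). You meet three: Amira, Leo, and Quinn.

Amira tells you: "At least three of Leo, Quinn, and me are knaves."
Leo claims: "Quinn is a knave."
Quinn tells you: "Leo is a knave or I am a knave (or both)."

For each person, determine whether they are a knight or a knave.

Consider Amira. Suppose Amira is a knight.
Then Amira's own statement would have to be true, but it can't be — contradiction.
So Amira is a knave.
Consider Leo. Suppose Leo is a knight.
Then whichever role Quinn has, Quinn's statement has the wrong truth value — contradiction.
So Leo is a knave.
With that fixed, Quinn's statement is true, so Quinn is a knight.

Amira: knave, Leo: knave, Quinn: knight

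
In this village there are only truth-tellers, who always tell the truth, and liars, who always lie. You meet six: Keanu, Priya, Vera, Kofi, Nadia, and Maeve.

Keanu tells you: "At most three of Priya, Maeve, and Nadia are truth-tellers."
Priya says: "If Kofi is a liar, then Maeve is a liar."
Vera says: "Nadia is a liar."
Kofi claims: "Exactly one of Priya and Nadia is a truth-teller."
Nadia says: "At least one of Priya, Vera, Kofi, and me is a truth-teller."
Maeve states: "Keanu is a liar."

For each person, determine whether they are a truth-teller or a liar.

Regardless of anyone's role, Keanu's statement is true, so Keanu is a truth-teller.
With that fixed, Maeve's statement is false, so Maeve is a liar.
With that fixed, Priya's statement is true, so Priya is a truth-teller.
With that fixed, Nadia's statement is true, so Nadia is a truth-teller.
With that fixed, Vera's statement is false, so Vera is a liar.
With that fixed, Kofi's statement is false, so Kofi is a liar.

Keanu: truth-teller, Priya: truth-teller, Vera: liar, Kofi: liar, Nadia: truth-teller, Maeve: liar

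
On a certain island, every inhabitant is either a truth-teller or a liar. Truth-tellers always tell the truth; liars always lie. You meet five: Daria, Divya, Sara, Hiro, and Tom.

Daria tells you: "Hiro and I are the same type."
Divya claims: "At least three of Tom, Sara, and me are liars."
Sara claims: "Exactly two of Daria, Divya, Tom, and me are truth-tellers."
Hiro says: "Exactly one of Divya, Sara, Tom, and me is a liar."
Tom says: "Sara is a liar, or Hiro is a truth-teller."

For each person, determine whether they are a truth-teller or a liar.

Daria: liar, Divya: liar, Sara: truth-teller, Hiro: truth-teller, Tom: truth-teller

Consider Daria. Suppose Daria is a truth-teller.
Then no assignment of the remaining roles makes every statement match its speaker's type — contradiction.
So Daria is a liar.
Consider Divya. Suppose Divya is a truth-teller.
Then Divya's own statement would have to be true, but it can't be — contradiction.
So Divya is a liar.
Consider Sara. Suppose Sara is a liar.
Then no assignment of the remaining roles makes every statement match its speaker's type — contradiction.
So Sara is a truth-teller.
Consider Hiro. Suppose Hiro is a liar.
Then Daria's statement comes out true, contradicting Daria being a liar.
So Hiro is a truth-teller.
With that fixed, Tom's statement is true, so Tom is a truth-teller.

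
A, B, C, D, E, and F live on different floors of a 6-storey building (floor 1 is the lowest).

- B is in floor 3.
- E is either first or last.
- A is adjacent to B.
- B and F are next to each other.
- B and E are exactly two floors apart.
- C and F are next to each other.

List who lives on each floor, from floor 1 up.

From clue 1: B → floor 3.
From clues 1–2: E is in {1,6}.
From clues 1–3: A is in {2,4}.
From clues 1–5: E → floor 1.
From clues 1–6: A → floor 2, F → floor 4, C → floor 5, D → floor 6.

E, A, B, F, C, D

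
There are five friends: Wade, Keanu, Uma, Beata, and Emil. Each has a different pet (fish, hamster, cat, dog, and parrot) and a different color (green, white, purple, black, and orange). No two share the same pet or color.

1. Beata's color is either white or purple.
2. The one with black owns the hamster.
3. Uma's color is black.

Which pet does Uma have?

hamster

With clues 1–3, cat, dog, fish, and parrot are impossible for Uma's pet.
That leaves hamster.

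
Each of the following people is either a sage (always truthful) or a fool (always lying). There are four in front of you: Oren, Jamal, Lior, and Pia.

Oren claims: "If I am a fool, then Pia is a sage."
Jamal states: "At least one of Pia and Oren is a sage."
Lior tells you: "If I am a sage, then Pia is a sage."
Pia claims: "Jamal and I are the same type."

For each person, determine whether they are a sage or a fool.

Oren: sage, Jamal: sage, Lior: sage, Pia: sage

Consider Oren. Suppose Oren is a fool.
Then no assignment of the remaining roles makes every statement match its speaker's type — contradiction.
So Oren is a sage.
With that fixed, Jamal's statement is true, so Jamal is a sage.
Consider Lior. Suppose Lior is a fool.
Then Lior's own statement would have to be false, but it can't be — contradiction.
So Lior is a sage.
Consider Pia. Suppose Pia is a fool.
Then Lior's statement comes out false, contradicting Lior being a sage.
So Pia is a sage.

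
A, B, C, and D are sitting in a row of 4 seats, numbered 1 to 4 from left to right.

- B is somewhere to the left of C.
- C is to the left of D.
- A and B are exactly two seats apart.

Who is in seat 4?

D

With clue 1, B is ruled out for seat 4.
With clues 1–2, C is ruled out for seat 4.
With clues 1–3, A is ruled out for seat 4.
So seat 4 is D.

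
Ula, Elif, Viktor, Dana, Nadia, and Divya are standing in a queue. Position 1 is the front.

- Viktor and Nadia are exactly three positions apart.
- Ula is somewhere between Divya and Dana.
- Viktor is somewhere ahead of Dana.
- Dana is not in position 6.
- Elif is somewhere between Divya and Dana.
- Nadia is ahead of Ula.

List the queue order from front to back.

From clues 1–2: Ula is in {2,3,4,5}.
From clues 1–5: Viktor is in {1,3}.
From clues 1–6: Viktor → position 1, Dana → position 2, Elif → position 3, Nadia → position 4, Ula → position 5, Divya → position 6.

Viktor, Dana, Elif, Nadia, Ula, Divya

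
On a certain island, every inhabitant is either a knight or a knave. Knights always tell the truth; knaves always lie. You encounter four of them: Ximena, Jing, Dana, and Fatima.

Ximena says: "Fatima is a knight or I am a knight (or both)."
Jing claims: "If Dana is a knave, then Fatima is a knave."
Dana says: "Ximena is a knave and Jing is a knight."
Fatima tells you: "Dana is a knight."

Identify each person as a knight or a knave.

Consider Ximena. Suppose Ximena is a knave.
Then no assignment of the remaining roles makes every statement match its speaker's type — contradiction.
So Ximena is a knight.
With that fixed, Dana's statement is false, so Dana is a knave.
With that fixed, Fatima's statement is false, so Fatima is a knave.
With that fixed, Jing's statement is true, so Jing is a knight.

Ximena: knight, Jing: knight, Dana: knave, Fatima: knave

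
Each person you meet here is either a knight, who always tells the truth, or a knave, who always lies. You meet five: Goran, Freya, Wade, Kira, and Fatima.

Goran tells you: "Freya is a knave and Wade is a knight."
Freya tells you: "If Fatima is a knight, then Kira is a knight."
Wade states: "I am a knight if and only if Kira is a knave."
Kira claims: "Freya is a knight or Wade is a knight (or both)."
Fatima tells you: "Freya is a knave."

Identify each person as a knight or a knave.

Goran: knave, Freya: knave, Wade: knave, Kira: knave, Fatima: knight

Consider Goran. Suppose Goran is a knight.
Then no assignment of the remaining roles makes every statement match its speaker's type — contradiction.
So Goran is a knave.
Consider Freya. Suppose Freya is a knight.
Then no assignment of the remaining roles makes every statement match its speaker's type — contradiction.
So Freya is a knave.
With that fixed, Fatima's statement is true, so Fatima is a knight.
Consider Wade. Suppose Wade is a knight.
Then Goran's statement comes out true, contradicting Goran being a knave.
So Wade is a knave.
With that fixed, Kira's statement is false, so Kira is a knave.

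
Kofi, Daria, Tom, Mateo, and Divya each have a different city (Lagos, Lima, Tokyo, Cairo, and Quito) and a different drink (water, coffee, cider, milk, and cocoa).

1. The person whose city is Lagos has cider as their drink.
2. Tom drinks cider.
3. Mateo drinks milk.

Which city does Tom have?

With clues 1–2, Cairo, Lima, Quito, and Tokyo are impossible for Tom's city.
That leaves Lagos.

Lagos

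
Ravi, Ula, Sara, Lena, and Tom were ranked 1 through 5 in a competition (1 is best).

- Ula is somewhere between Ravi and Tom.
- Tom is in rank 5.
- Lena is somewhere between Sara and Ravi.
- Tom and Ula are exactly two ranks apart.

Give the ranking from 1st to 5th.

From clue 1: Ula is in {2,3,4}.
From clues 1–2: Tom → rank 5.
From clues 1–3: Ravi is in {1,3}.
From clues 1–4: Ravi → rank 1, Lena → rank 2, Ula → rank 3, Sara → rank 4.

Ravi, Lena, Ula, Sara, Tom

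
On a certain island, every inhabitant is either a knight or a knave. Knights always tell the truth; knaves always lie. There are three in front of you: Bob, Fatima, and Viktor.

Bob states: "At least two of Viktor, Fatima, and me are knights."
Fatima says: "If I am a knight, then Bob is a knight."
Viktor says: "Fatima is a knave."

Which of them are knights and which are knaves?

Bob: knight, Fatima: knight, Viktor: knave

Consider Bob. Suppose Bob is a knave.
Then whichever role Fatima has, Fatima's statement has the wrong truth value — contradiction.
So Bob is a knight.
With that fixed, Fatima's statement is true, so Fatima is a knight.
With that fixed, Viktor's statement is false, so Viktor is a knave.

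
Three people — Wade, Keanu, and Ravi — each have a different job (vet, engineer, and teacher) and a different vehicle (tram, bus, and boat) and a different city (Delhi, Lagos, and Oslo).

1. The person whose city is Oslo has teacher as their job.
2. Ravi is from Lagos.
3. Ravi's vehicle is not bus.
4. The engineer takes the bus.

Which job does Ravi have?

vet

With clues 1–2, teacher is impossible for Ravi's job.
With clues 1–4, engineer is impossible for Ravi's job.
That leaves vet.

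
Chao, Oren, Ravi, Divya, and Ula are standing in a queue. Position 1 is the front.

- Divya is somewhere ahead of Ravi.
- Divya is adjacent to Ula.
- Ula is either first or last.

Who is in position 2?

With clues 1–2, Ravi is ruled out for position 2.
With clues 1–3, Chao, Oren, and Ula are ruled out for position 2.
So position 2 is Divya.

Divya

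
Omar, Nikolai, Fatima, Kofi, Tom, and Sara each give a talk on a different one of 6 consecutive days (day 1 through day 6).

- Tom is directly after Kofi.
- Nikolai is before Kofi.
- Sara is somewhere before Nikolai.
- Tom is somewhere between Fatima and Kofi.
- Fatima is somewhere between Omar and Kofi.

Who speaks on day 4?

Tom

With clues 1–3, Sara is ruled out for day 4.
With clues 1–4, Fatima, Nikolai, and Omar are ruled out for day 4.
With clues 1–5, Kofi is ruled out for day 4.
So day 4 is Tom.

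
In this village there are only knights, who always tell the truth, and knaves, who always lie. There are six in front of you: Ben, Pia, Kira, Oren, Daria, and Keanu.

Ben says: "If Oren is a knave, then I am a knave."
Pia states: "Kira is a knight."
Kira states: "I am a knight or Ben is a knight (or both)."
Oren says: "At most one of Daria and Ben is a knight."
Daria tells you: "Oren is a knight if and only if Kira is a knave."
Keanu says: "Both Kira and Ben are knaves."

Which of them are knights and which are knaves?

Consider Ben. Suppose Ben is a knave.
Then Ben's own statement would have to be false, but it can't be — contradiction.
So Ben is a knight.
With that fixed, Kira's statement is true, so Kira is a knight.
With that fixed, Keanu's statement is false, so Keanu is a knave.
With that fixed, Pia's statement is true, so Pia is a knight.
Consider Oren. Suppose Oren is a knave.
Then Ben's statement comes out false, contradicting Ben being a knight.
So Oren is a knight.
With that fixed, Daria's statement is false, so Daria is a knave.

Ben: knight, Pia: knight, Kira: knight, Oren: knight, Daria: knave, Keanu: knave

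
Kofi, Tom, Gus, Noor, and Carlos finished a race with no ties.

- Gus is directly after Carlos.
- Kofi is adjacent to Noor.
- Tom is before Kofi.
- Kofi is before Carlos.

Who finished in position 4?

With clues 1–2, Tom is ruled out for place 4.
With clues 1–3, Gus is ruled out for place 4.
With clues 1–4, Kofi and Noor are ruled out for place 4.
So place 4 is Carlos.

Carlos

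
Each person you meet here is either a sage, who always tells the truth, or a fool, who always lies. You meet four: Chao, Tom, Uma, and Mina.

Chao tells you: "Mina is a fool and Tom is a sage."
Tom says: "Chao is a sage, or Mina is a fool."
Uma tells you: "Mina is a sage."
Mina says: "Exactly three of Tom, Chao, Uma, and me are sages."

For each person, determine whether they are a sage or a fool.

Consider Chao. Suppose Chao is a fool.
Then no assignment of the remaining roles makes every statement match its speaker's type — contradiction.
So Chao is a sage.
With that fixed, Tom's statement is true, so Tom is a sage.
Consider Uma. Suppose Uma is a sage.
Then whichever role Mina has, Mina's statement has the wrong truth value — contradiction.
So Uma is a fool.
Consider Mina. Suppose Mina is a sage.
Then Chao's statement comes out false, contradicting Chao being a sage.
So Mina is a fool.

Chao: sage, Tom: sage, Uma: fool, Mina: fool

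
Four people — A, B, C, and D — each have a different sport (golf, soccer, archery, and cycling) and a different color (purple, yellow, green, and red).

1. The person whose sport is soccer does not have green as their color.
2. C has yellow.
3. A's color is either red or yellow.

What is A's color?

With clues 1–2, yellow is impossible for A's color.
With clues 1–3, green and purple are impossible for A's color.
That leaves red.

red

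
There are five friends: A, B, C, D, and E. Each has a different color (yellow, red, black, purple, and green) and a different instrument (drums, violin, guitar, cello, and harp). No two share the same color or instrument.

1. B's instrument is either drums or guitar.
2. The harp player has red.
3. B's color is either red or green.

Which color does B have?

With clues 1–2, red is impossible for B's color.
With clues 1–3, black, purple, and yellow are impossible for B's color.
That leaves green.

green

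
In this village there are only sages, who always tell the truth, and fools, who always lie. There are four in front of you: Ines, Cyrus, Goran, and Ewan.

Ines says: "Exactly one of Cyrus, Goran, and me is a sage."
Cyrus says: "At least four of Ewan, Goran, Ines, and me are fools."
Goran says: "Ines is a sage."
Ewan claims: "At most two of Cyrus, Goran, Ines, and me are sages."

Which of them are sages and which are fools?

Consider Ines. Suppose Ines is a sage.
Then no assignment of the remaining roles makes every statement match its speaker's type — contradiction.
So Ines is a fool.
With that fixed, Goran's statement is false, so Goran is a fool.
With that fixed, Ewan's statement is true, so Ewan is a sage.
With that fixed, Cyrus's statement is false, so Cyrus is a fool.

Ines: fool, Cyrus: fool, Goran: fool, Ewan: sage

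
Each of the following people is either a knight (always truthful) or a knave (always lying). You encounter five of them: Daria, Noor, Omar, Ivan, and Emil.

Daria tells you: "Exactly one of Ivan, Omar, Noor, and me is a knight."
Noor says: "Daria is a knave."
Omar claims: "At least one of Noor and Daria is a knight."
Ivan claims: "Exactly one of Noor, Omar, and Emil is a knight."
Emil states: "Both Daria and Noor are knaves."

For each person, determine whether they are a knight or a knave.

Daria: knave, Noor: knight, Omar: knight, Ivan: knave, Emil: knave

Consider Daria. Suppose Daria is a knight.
Then no assignment of the remaining roles makes every statement match its speaker's type — contradiction.
So Daria is a knave.
With that fixed, Noor's statement is true, so Noor is a knight.
With that fixed, Omar's statement is true, so Omar is a knight.
With that fixed, Ivan's statement is false, so Ivan is a knave.
With that fixed, Emil's statement is false, so Emil is a knave.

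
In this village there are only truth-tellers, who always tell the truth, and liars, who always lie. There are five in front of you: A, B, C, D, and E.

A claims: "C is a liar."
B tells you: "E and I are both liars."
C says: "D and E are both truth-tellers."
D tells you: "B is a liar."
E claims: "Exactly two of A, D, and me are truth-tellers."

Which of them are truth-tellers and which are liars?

A: liar, B: liar, C: truth-teller, D: truth-teller, E: truth-teller

Consider A. Suppose A is a truth-teller.
Then no assignment of the remaining roles makes every statement match its speaker's type — contradiction.
So A is a liar.
Consider B. Suppose B is a truth-teller.
Then B's own statement would have to be true, but it can't be — contradiction.
So B is a liar.
With that fixed, D's statement is true, so D is a truth-teller.
Consider C. Suppose C is a liar.
Then A's statement comes out true, contradicting A being a liar.
So C is a truth-teller.
Consider E. Suppose E is a liar.
Then B's statement comes out true, contradicting B being a liar.
So E is a truth-teller.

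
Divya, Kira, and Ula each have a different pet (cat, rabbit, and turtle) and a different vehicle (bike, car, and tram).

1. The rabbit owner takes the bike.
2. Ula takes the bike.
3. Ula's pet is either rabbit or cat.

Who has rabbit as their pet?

Ula

With clues 1–2, Divya and Kira are impossible for the one with pet rabbit.
That leaves Ula.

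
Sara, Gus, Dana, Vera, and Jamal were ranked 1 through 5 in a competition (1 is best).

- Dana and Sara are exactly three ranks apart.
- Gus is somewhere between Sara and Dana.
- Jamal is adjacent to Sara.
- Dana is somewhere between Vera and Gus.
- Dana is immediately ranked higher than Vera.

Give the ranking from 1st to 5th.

From clue 1: Sara is in {1,2,4,5}.
From clues 1–2: Gus is in {2,3,4}.
From clues 1–4: Gus → rank 3.
From clues 1–5: Sara → rank 1, Jamal → rank 2, Dana → rank 4, Vera → rank 5.

Sara, Jamal, Gus, Dana, Vera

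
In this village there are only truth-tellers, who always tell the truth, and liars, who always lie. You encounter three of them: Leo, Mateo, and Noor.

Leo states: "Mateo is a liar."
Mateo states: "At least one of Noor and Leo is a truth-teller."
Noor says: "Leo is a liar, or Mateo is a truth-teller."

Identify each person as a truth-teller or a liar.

Consider Leo. Suppose Leo is a truth-teller.
Then no assignment of the remaining roles makes every statement match its speaker's type — contradiction.
So Leo is a liar.
With that fixed, Noor's statement is true, so Noor is a truth-teller.
With that fixed, Mateo's statement is true, so Mateo is a truth-teller.

Leo: liar, Mateo: truth-teller, Noor: truth-teller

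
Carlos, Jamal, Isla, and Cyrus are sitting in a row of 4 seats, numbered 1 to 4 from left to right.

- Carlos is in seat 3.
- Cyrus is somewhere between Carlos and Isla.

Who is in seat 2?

With clue 1, Carlos is ruled out for seat 2.
With clues 1–2, Isla and Jamal are ruled out for seat 2.
So seat 2 is Cyrus.

Cyrus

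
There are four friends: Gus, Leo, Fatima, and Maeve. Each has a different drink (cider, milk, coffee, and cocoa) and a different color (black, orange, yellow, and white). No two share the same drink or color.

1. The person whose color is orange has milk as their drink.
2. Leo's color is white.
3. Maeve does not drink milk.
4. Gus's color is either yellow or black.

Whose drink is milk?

With clues 1–2, Leo is impossible for the one with drink milk.
With clues 1–3, Maeve is impossible for the one with drink milk.
With clues 1–4, Gus is impossible for the one with drink milk.
That leaves Fatima.

Fatima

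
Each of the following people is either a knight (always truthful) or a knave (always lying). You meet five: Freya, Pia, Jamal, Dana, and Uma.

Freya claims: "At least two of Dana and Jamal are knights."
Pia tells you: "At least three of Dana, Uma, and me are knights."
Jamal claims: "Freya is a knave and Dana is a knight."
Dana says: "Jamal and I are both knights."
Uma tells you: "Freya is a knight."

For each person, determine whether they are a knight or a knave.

Consider Freya. Suppose Freya is a knight.
Then no assignment of the remaining roles makes every statement match its speaker's type — contradiction.
So Freya is a knave.
With that fixed, Uma's statement is false, so Uma is a knave.
With that fixed, Pia's statement is false, so Pia is a knave.
Consider Jamal. Suppose Jamal is a knight.
Then no assignment of the remaining roles makes every statement match its speaker's type — contradiction.
So Jamal is a knave.
With that fixed, Dana's statement is false, so Dana is a knave.

Freya: knave, Pia: knave, Jamal: knave, Dana: knave, Uma: knave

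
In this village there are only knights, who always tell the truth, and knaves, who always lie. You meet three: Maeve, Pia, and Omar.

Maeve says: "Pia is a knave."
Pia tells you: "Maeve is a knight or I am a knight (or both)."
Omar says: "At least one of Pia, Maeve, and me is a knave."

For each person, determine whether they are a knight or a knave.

Maeve: knave, Pia: knight, Omar: knight

Consider Maeve. Suppose Maeve is a knight.
Then no assignment of the remaining roles makes every statement match its speaker's type — contradiction.
So Maeve is a knave.
With that fixed, Omar's statement is true, so Omar is a knight.
Consider Pia. Suppose Pia is a knave.
Then Maeve's statement comes out true, contradicting Maeve being a knave.
So Pia is a knight.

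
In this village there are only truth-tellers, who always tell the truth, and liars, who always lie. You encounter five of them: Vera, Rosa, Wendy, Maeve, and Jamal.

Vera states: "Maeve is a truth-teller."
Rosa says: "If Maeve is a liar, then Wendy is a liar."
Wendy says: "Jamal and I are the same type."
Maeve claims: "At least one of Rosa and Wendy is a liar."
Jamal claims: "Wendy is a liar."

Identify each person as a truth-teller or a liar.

Consider Vera. Suppose Vera is a liar.
Then no assignment of the remaining roles makes every statement match its speaker's type — contradiction.
So Vera is a truth-teller.
Consider Rosa. Suppose Rosa is a liar.
Then no assignment of the remaining roles makes every statement match its speaker's type — contradiction.
So Rosa is a truth-teller.
Consider Wendy. Suppose Wendy is a truth-teller.
Then no assignment of the remaining roles makes every statement match its speaker's type — contradiction.
So Wendy is a liar.
With that fixed, Maeve's statement is true, so Maeve is a truth-teller.
With that fixed, Jamal's statement is true, so Jamal is a truth-teller.

Vera: truth-teller, Rosa: truth-teller, Wendy: liar, Maeve: truth-teller, Jamal: truth-teller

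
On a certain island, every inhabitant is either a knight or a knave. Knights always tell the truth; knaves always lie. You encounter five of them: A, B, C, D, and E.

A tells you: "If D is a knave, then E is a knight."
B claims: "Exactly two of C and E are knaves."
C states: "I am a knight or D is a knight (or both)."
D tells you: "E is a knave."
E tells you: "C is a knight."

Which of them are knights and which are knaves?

A: knight, B: knave, C: knight, D: knave, E: knight

Consider A. Suppose A is a knave.
Then no assignment of the remaining roles makes every statement match its speaker's type — contradiction.
So A is a knight.
Consider B. Suppose B is a knight.
Then no assignment of the remaining roles makes every statement match its speaker's type — contradiction.
So B is a knave.
Consider C. Suppose C is a knave.
Then no assignment of the remaining roles makes every statement match its speaker's type — contradiction.
So C is a knight.
With that fixed, E's statement is true, so E is a knight.
With that fixed, D's statement is false, so D is a knave.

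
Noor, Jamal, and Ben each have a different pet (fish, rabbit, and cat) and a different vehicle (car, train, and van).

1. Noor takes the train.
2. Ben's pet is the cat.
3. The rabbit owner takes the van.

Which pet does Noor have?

With clues 1–2, cat is impossible for Noor's pet.
With clues 1–3, rabbit is impossible for Noor's pet.
That leaves fish.

fish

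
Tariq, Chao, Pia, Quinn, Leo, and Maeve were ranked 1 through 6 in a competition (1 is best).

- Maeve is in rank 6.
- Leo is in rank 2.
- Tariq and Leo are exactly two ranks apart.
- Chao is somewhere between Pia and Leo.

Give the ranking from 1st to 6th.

Quinn, Leo, Chao, Tariq, Pia, Maeve

From clue 1: Maeve → rank 6.
From clues 1–2: Leo → rank 2.
From clues 1–3: Tariq → rank 4.
From clues 1–4: Quinn → rank 1, Chao → rank 3, Pia → rank 5.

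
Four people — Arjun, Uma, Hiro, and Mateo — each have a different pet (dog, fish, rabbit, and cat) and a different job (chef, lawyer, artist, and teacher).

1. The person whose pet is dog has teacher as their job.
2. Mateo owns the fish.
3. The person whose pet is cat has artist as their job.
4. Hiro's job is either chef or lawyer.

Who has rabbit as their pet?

Hiro

With clues 1–2, Mateo is impossible for the one with pet rabbit.
With clues 1–4, Arjun and Uma are impossible for the one with pet rabbit.
That leaves Hiro.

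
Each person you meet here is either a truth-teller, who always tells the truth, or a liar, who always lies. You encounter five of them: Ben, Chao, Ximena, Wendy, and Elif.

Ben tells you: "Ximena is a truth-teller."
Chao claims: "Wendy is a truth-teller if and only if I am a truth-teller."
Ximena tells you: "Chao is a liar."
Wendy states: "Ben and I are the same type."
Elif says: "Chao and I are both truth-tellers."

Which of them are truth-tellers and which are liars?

Consider Ben. Suppose Ben is a liar.
Then whichever role Wendy has, Wendy's statement has the wrong truth value — contradiction.
So Ben is a truth-teller.
Consider Chao. Suppose Chao is a truth-teller.
Then no assignment of the remaining roles makes every statement match its speaker's type — contradiction.
So Chao is a liar.
With that fixed, Ximena's statement is true, so Ximena is a truth-teller.
With that fixed, Elif's statement is false, so Elif is a liar.
Consider Wendy. Suppose Wendy is a liar.
Then Chao's statement comes out true, contradicting Chao being a liar.
So Wendy is a truth-teller.

Ben: truth-teller, Chao: liar, Ximena: truth-teller, Wendy: truth-teller, Elif: liar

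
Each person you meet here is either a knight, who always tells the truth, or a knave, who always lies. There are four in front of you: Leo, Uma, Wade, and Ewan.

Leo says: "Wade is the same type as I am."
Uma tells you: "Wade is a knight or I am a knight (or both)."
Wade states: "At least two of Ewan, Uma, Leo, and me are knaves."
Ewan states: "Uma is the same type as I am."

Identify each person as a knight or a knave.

Consider Leo. Suppose Leo is a knight.
Then no assignment of the remaining roles makes every statement match its speaker's type — contradiction.
So Leo is a knave.
Consider Uma. Suppose Uma is a knave.
Then whichever role Ewan has, Ewan's statement has the wrong truth value — contradiction.
So Uma is a knight.
Consider Wade. Suppose Wade is a knave.
Then Leo's statement comes out true, contradicting Leo being a knave.
So Wade is a knight.
Consider Ewan. Suppose Ewan is a knight.
Then Wade's statement comes out false, contradicting Wade being a knight.
So Ewan is a knave.

Leo: knave, Uma: knight, Wade: knight, Ewan: knave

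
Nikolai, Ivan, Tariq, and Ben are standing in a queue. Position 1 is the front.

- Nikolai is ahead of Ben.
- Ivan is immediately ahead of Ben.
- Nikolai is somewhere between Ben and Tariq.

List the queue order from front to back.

Tariq, Nikolai, Ivan, Ben

From clue 1: Nikolai is in {1,2,3}.
From clues 1–2: Nikolai is in {1,2}.
From clues 1–3: Tariq → position 1, Nikolai → position 2, Ivan → position 3, Ben → position 4.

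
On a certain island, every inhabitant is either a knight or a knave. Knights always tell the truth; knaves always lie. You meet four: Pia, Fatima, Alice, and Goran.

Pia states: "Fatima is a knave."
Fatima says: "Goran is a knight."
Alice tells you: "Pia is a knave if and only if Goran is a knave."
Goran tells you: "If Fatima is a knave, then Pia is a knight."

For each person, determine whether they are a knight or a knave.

Consider Pia. Suppose Pia is a knight.
Then no assignment of the remaining roles makes every statement match its speaker's type — contradiction.
So Pia is a knave.
Consider Fatima. Suppose Fatima is a knave.
Then Pia's statement comes out true, contradicting Pia being a knave.
So Fatima is a knight.
With that fixed, Goran's statement is true, so Goran is a knight.
With that fixed, Alice's statement is false, so Alice is a knave.

Pia: knave, Fatima: knight, Alice: knave, Goran: knight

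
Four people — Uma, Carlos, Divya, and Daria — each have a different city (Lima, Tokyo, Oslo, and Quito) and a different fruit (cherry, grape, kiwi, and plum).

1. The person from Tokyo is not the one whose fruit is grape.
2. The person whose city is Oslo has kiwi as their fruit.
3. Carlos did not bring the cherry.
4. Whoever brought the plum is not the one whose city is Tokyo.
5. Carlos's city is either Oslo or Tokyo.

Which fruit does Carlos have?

With clues 1–3, cherry is impossible for Carlos's fruit.
With clues 1–5, grape and plum are impossible for Carlos's fruit.
That leaves kiwi.

kiwi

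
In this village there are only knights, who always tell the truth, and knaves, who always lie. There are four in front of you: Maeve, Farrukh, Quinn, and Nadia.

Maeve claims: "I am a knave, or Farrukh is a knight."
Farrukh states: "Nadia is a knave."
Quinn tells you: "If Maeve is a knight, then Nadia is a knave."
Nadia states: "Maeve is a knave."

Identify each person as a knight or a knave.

Consider Maeve. Suppose Maeve is a knave.
Then Maeve's own statement would have to be false, but it can't be — contradiction.
So Maeve is a knight.
With that fixed, Nadia's statement is false, so Nadia is a knave.
With that fixed, Farrukh's statement is true, so Farrukh is a knight.
With that fixed, Quinn's statement is true, so Quinn is a knight.

Maeve: knight, Farrukh: knight, Quinn: knight, Nadia: knave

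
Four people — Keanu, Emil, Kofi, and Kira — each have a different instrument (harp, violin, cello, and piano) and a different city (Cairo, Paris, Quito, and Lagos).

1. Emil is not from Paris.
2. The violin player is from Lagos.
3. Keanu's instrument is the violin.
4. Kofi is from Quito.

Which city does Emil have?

Cairo

Clue 1 rules out Paris for Emil's city.
With clues 1–3, Lagos is impossible for Emil's city.
With clues 1–4, Quito is impossible for Emil's city.
That leaves Cairo.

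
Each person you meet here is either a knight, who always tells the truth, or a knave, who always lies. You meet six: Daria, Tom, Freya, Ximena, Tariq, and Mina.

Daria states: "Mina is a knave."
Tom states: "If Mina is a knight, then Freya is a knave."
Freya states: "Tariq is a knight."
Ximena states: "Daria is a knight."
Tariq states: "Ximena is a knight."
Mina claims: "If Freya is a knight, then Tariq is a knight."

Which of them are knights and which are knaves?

Daria: knave, Tom: knight, Freya: knave, Ximena: knave, Tariq: knave, Mina: knight

Consider Daria. Suppose Daria is a knight.
Then no assignment of the remaining roles makes every statement match its speaker's type — contradiction.
So Daria is a knave.
With that fixed, Ximena's statement is false, so Ximena is a knave.
With that fixed, Tariq's statement is false, so Tariq is a knave.
With that fixed, Freya's statement is false, so Freya is a knave.
With that fixed, Mina's statement is true, so Mina is a knight.
With that fixed, Tom's statement is true, so Tom is a knight.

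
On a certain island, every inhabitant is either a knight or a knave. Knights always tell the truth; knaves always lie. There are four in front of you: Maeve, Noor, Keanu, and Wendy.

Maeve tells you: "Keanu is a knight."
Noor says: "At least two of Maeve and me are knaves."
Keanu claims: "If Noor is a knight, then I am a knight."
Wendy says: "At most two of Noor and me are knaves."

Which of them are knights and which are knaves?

Maeve: knight, Noor: knave, Keanu: knight, Wendy: knight

Regardless of anyone's role, Wendy's statement is true, so Wendy is a knight.
Consider Maeve. Suppose Maeve is a knave.
Then whichever role Noor has, Noor's statement has the wrong truth value — contradiction.
So Maeve is a knight.
With that fixed, Noor's statement is false, so Noor is a knave.
With that fixed, Keanu's statement is true, so Keanu is a knight.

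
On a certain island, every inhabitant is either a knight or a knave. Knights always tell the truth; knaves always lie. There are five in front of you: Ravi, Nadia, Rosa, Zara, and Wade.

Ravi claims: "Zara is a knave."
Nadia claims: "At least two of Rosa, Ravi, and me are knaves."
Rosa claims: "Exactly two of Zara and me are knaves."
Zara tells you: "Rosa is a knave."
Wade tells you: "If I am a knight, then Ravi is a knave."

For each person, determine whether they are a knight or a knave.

Ravi: knave, Nadia: knight, Rosa: knave, Zara: knight, Wade: knight

Consider Ravi. Suppose Ravi is a knight.
Then whichever role Wade has, Wade's statement has the wrong truth value — contradiction.
So Ravi is a knave.
With that fixed, Wade's statement is true, so Wade is a knight.
Consider Nadia. Suppose Nadia is a knave.
Then Nadia's own statement would have to be false, but it can't be — contradiction.
So Nadia is a knight.
Consider Rosa. Suppose Rosa is a knight.
Then Nadia's statement comes out false, contradicting Nadia being a knight.
So Rosa is a knave.
With that fixed, Zara's statement is true, so Zara is a knight.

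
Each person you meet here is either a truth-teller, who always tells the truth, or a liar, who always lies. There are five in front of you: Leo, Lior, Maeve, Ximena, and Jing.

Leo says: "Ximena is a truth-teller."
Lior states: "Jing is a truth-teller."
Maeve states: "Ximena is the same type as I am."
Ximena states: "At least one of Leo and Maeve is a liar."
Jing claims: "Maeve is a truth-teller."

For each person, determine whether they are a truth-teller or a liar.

Consider Leo. Suppose Leo is a liar.
Then no assignment of the remaining roles makes every statement match its speaker's type — contradiction.
So Leo is a truth-teller.
Consider Lior. Suppose Lior is a truth-teller.
Then no assignment of the remaining roles makes every statement match its speaker's type — contradiction.
So Lior is a liar.
Consider Maeve. Suppose Maeve is a truth-teller.
Then no assignment of the remaining roles makes every statement match its speaker's type — contradiction.
So Maeve is a liar.
With that fixed, Ximena's statement is true, so Ximena is a truth-teller.
With that fixed, Jing's statement is false, so Jing is a liar.

Leo: truth-teller, Lior: liar, Maeve: liar, Ximena: truth-teller, Jing: liar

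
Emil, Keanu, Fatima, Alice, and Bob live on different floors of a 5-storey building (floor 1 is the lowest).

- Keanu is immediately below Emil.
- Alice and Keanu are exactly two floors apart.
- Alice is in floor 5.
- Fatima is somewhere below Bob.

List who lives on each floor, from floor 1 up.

From clue 1: Emil is in {2,3,4,5}.
From clues 1–3: Keanu → floor 3, Emil → floor 4, Alice → floor 5.
From clues 1–4: Fatima → floor 1, Bob → floor 2.

Fatima, Bob, Keanu, Emil, Alice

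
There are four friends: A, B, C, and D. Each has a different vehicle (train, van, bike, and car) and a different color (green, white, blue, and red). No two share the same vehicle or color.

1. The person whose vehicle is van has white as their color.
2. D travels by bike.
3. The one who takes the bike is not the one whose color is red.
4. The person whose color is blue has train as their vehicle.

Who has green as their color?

D

With clues 1–4, A, B, and C are impossible for the one with color green.
That leaves D.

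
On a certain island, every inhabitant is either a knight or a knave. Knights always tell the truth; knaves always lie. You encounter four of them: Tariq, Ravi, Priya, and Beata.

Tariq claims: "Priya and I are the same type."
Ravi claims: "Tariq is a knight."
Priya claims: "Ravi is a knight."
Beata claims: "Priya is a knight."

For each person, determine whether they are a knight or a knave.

Consider Tariq. Suppose Tariq is a knave.
Then no assignment of the remaining roles makes every statement match its speaker's type — contradiction.
So Tariq is a knight.
With that fixed, Ravi's statement is true, so Ravi is a knight.
With that fixed, Priya's statement is true, so Priya is a knight.
With that fixed, Beata's statement is true, so Beata is a knight.

Tariq: knight, Ravi: knight, Priya: knight, Beata: knight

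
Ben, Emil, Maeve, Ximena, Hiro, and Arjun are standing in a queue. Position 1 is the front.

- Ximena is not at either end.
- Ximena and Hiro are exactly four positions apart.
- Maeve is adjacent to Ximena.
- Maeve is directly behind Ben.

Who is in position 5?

With clues 1–2, Hiro is ruled out for position 5.
With clues 1–3, Maeve is ruled out for position 5.
With clues 1–4, Arjun, Ben, and Emil are ruled out for position 5.
So position 5 is Ximena.

Ximena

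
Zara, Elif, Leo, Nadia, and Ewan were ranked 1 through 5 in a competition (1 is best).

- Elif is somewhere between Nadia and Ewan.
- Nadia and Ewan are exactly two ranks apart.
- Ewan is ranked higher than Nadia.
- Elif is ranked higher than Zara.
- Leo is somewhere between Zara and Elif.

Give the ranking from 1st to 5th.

Ewan, Elif, Nadia, Leo, Zara

From clue 1: Elif is in {2,3,4}.
From clues 1–4: Zara is in {4,5}.
From clues 1–5: Ewan → rank 1, Elif → rank 2, Nadia → rank 3, Leo → rank 4, Zara → rank 5.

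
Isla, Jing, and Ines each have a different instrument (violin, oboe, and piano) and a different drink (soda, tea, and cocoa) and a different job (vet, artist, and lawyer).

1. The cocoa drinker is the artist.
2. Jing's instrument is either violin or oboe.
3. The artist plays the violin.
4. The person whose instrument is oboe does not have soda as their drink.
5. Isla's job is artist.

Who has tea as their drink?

With clues 1–5, Ines and Isla are impossible for the one with drink tea.
That leaves Jing.

Jing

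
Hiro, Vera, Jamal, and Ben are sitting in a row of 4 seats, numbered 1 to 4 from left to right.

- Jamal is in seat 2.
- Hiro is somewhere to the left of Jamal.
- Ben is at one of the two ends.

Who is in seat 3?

Vera

With clue 1, Jamal is ruled out for seat 3.
With clues 1–2, Hiro is ruled out for seat 3.
With clues 1–3, Ben is ruled out for seat 3.
So seat 3 is Vera.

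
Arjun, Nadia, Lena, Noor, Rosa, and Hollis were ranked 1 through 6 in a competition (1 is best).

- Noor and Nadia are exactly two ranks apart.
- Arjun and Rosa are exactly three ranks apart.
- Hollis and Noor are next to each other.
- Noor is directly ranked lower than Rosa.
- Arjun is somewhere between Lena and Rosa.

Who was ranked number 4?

Hollis

With clues 1–3, Lena is ruled out for rank 4.
With clues 1–4, Arjun and Nadia are ruled out for rank 4.
With clues 1–5, Noor and Rosa are ruled out for rank 4.
So rank 4 is Hollis.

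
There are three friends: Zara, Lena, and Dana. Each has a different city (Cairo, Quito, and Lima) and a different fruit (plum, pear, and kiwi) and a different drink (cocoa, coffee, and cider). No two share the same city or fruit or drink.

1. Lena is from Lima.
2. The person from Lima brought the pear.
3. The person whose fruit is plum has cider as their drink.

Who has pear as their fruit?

Lena

With clues 1–2, Dana and Zara are impossible for the one with fruit pear.
That leaves Lena.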